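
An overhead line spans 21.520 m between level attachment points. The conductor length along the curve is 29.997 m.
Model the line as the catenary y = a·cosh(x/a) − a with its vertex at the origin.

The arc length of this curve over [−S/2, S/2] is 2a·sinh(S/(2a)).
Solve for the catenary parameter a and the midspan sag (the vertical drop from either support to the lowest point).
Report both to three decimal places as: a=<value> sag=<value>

a=7.380 sag=9.336

seed: a₀ = √(S³/(24(L−S))) = √(21.520³/(24·8.477)) = 6.999011
iter 1: u=1.537360  f(a)=+1.060e+00  f'(a)=-3.045e+00  a ← 6.999011 − (+1.060e+00/-3.045e+00) = 7.347090
iter 2: u=1.464526  f(a)=+8.421e-02  f'(a)=-2.579e+00  a ← 7.347090 − (+8.421e-02/-2.579e+00) = 7.379740
iter 3: u=1.458046  f(a)=+6.328e-04  f'(a)=-2.540e+00  a ← 7.379740 − (+6.328e-04/-2.540e+00) = 7.379989
iter 4: u=1.457997  f(a)=+3.632e-08  f'(a)=-2.540e+00  a ← 7.379989 − (+3.632e-08/-2.540e+00) = 7.379989
iter 5: u=1.457997  f(a)=+0.000e+00  f'(a)=-2.540e+00  a ← 7.379989 − (+0.000e+00/-2.540e+00) = 7.379989
converged: |Δa| < 1e-12 after 5 iterations
sag = a·(cosh(S/(2a)) − 1) = 7.379989·(cosh(1.457997) − 1) = 9.335849
T_max/T_min = cosh(S/(2a)) = 2.265022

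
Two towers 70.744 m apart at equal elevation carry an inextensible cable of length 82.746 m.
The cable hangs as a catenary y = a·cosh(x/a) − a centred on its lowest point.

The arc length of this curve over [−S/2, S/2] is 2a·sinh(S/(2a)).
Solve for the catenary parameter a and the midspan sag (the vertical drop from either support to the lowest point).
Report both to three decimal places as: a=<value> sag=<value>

seed: a₀ = √(S³/(24(L−S))) = √(70.744³/(24·12.002)) = 35.059199
iter 1: u=1.008922  f(a)=+6.259e-01  f'(a)=-7.569e-01  a ← 35.059199 − (+6.259e-01/-7.569e-01) = 35.886036
iter 2: u=0.985676  f(a)=+2.283e-02  f'(a)=-7.026e-01  a ← 35.886036 − (+2.283e-02/-7.026e-01) = 35.918521
iter 3: u=0.984784  f(a)=+3.290e-05  f'(a)=-7.006e-01  a ← 35.918521 − (+3.290e-05/-7.006e-01) = 35.918568
iter 4: u=0.984783  f(a)=+6.860e-11  f'(a)=-7.006e-01  a ← 35.918568 − (+6.860e-11/-7.006e-01) = 35.918568
iter 5: u=0.984783  f(a)=+0.000e+00  f'(a)=-7.006e-01  a ← 35.918568 − (+0.000e+00/-7.006e-01) = 35.918568
converged: |Δa| < 1e-12 after 5 iterations
sag = a·(cosh(S/(2a)) − 1) = 35.918568·(cosh(0.984783) − 1) = 18.870743
T_max/T_min = cosh(S/(2a)) = 1.525376

a=35.919 sag=18.871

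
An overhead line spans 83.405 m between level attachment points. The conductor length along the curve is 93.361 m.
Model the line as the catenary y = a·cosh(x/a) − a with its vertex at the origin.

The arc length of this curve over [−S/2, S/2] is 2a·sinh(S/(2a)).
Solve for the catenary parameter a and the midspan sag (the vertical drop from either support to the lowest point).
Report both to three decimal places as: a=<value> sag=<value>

seed: a₀ = √(S³/(24(L−S))) = √(83.405³/(24·9.956)) = 49.276524
iter 1: u=0.846295  f(a)=+3.627e-01  f'(a)=-4.338e-01  a ← 49.276524 − (+3.627e-01/-4.338e-01) = 50.112603
iter 2: u=0.832176  f(a)=+9.436e-03  f'(a)=-4.115e-01  a ← 50.112603 − (+9.436e-03/-4.115e-01) = 50.135536
iter 3: u=0.831795  f(a)=+6.766e-06  f'(a)=-4.109e-01  a ← 50.135536 − (+6.766e-06/-4.109e-01) = 50.135553
iter 4: u=0.831795  f(a)=+3.482e-12  f'(a)=-4.109e-01  a ← 50.135553 − (+3.482e-12/-4.109e-01) = 50.135553
converged: |Δa| < 1e-12 after 4 iterations
sag = a·(cosh(S/(2a)) − 1) = 50.135553·(cosh(0.831795) − 1) = 18.367314
T_max/T_min = cosh(S/(2a)) = 1.366353

a=50.136 sag=18.367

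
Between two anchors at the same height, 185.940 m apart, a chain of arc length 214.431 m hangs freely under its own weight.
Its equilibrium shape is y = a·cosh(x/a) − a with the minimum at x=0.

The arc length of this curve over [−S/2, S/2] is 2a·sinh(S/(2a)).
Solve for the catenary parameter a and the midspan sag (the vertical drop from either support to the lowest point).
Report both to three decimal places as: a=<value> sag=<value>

seed: a₀ = √(S³/(24(L−S))) = √(185.940³/(24·28.491)) = 96.961600
iter 1: u=0.958833  f(a)=+1.339e+00  f'(a)=-6.435e-01  a ← 96.961600 − (+1.339e+00/-6.435e-01) = 99.041933
iter 2: u=0.938693  f(a)=+4.430e-02  f'(a)=-6.016e-01  a ← 99.041933 − (+4.430e-02/-6.016e-01) = 99.115569
iter 3: u=0.937996  f(a)=+5.218e-05  f'(a)=-6.001e-01  a ← 99.115569 − (+5.218e-05/-6.001e-01) = 99.115656
iter 4: u=0.937995  f(a)=+7.259e-11  f'(a)=-6.001e-01  a ← 99.115656 − (+7.259e-11/-6.001e-01) = 99.115656
iter 5: u=0.937995  f(a)=+5.684e-14  f'(a)=-6.001e-01  a ← 99.115656 − (+5.684e-14/-6.001e-01) = 99.115656
converged: |Δa| < 1e-12 after 5 iterations
sag = a·(cosh(S/(2a)) − 1) = 99.115656·(cosh(0.937995) − 1) = 46.894880
T_max/T_min = cosh(S/(2a)) = 1.473133

a=99.116 sag=46.895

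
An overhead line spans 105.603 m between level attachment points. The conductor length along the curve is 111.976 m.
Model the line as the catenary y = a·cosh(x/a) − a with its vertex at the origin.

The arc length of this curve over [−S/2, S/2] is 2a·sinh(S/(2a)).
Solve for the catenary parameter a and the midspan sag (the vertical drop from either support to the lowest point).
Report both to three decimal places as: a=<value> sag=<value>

a=88.531 sag=16.218

seed: a₀ = √(S³/(24(L−S))) = √(105.603³/(24·6.373)) = 87.747915
iter 1: u=0.601741  f(a)=+1.164e-01  f'(a)=-1.506e-01  a ← 87.747915 − (+1.164e-01/-1.506e-01) = 88.520769
iter 2: u=0.596487  f(a)=+1.555e-03  f'(a)=-1.466e-01  a ← 88.520769 − (+1.555e-03/-1.466e-01) = 88.531380
iter 3: u=0.596416  f(a)=+2.862e-07  f'(a)=-1.465e-01  a ← 88.531380 − (+2.862e-07/-1.465e-01) = 88.531382
iter 4: u=0.596416  f(a)=-1.421e-14  f'(a)=-1.465e-01  a ← 88.531382 − (-1.421e-14/-1.465e-01) = 88.531382
converged: |Δa| < 1e-12 after 4 iterations
sag = a·(cosh(S/(2a)) − 1) = 88.531382·(cosh(0.596416) − 1) = 16.218137
T_max/T_min = cosh(S/(2a)) = 1.183191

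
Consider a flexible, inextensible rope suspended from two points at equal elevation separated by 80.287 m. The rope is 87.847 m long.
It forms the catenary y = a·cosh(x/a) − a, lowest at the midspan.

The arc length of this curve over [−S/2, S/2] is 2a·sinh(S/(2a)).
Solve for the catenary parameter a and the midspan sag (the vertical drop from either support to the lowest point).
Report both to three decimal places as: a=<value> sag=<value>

a=54.146 sag=15.575

seed: a₀ = √(S³/(24(L−S))) = √(80.287³/(24·7.560)) = 53.407387
iter 1: u=0.751647  f(a)=+2.165e-01  f'(a)=-2.994e-01  a ← 53.407387 − (+2.165e-01/-2.994e-01) = 54.130283
iter 2: u=0.741609  f(a)=+4.473e-03  f'(a)=-2.872e-01  a ← 54.130283 − (+4.473e-03/-2.872e-01) = 54.145860
iter 3: u=0.741396  f(a)=+2.000e-06  f'(a)=-2.869e-01  a ← 54.145860 − (+2.000e-06/-2.869e-01) = 54.145867
iter 4: u=0.741395  f(a)=+3.979e-13  f'(a)=-2.869e-01  a ← 54.145867 − (+3.979e-13/-2.869e-01) = 54.145867
converged: |Δa| < 1e-12 after 4 iterations
sag = a·(cosh(S/(2a)) − 1) = 54.145867·(cosh(0.741395) − 1) = 15.575355
T_max/T_min = cosh(S/(2a)) = 1.287655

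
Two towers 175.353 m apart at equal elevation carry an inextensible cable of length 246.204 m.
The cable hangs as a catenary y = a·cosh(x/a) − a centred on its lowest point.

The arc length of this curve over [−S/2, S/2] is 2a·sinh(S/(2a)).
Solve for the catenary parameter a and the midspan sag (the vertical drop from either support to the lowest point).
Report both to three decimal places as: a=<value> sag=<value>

a=59.449 sag=77.256

seed: a₀ = √(S³/(24(L−S))) = √(175.353³/(24·70.851)) = 56.310734
iter 1: u=1.557012  f(a)=+9.101e+00  f'(a)=-3.182e+00  a ← 56.310734 − (+9.101e+00/-3.182e+00) = 59.171098
iter 2: u=1.481745  f(a)=+7.394e-01  f'(a)=-2.684e+00  a ← 59.171098 − (+7.394e-01/-2.684e+00) = 59.446594
iter 3: u=1.474878  f(a)=+5.835e-03  f'(a)=-2.642e+00  a ← 59.446594 − (+5.835e-03/-2.642e+00) = 59.448803
iter 4: u=1.474824  f(a)=+3.696e-07  f'(a)=-2.641e+00  a ← 59.448803 − (+3.696e-07/-2.641e+00) = 59.448803
iter 5: u=1.474824  f(a)=+2.842e-14  f'(a)=-2.641e+00  a ← 59.448803 − (+2.842e-14/-2.641e+00) = 59.448803
converged: |Δa| < 1e-12 after 5 iterations
sag = a·(cosh(S/(2a)) − 1) = 59.448803·(cosh(1.474824) − 1) = 77.256217
T_max/T_min = cosh(S/(2a)) = 2.299542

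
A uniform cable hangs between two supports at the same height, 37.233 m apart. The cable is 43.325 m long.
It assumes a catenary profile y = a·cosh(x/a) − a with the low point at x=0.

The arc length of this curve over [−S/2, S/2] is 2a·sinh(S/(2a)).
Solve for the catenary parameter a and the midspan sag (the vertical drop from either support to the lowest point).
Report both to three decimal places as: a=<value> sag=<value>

a=19.234 sag=9.735

seed: a₀ = √(S³/(24(L−S))) = √(37.233³/(24·6.092)) = 18.789122
iter 1: u=0.990813  f(a)=+3.061e-01  f'(a)=-7.144e-01  a ← 18.789122 − (+3.061e-01/-7.144e-01) = 19.217617
iter 2: u=0.968721  f(a)=+1.078e-02  f'(a)=-6.649e-01  a ← 19.217617 − (+1.078e-02/-6.649e-01) = 19.233839
iter 3: u=0.967904  f(a)=+1.447e-05  f'(a)=-6.631e-01  a ← 19.233839 − (+1.447e-05/-6.631e-01) = 19.233860
iter 4: u=0.967902  f(a)=+2.613e-11  f'(a)=-6.631e-01  a ← 19.233860 − (+2.613e-11/-6.631e-01) = 19.233860
iter 5: u=0.967902  f(a)=+0.000e+00  f'(a)=-6.631e-01  a ← 19.233860 − (+0.000e+00/-6.631e-01) = 19.233860
converged: |Δa| < 1e-12 after 5 iterations
sag = a·(cosh(S/(2a)) − 1) = 19.233860·(cosh(0.967902) − 1) = 9.735180
T_max/T_min = cosh(S/(2a)) = 1.506148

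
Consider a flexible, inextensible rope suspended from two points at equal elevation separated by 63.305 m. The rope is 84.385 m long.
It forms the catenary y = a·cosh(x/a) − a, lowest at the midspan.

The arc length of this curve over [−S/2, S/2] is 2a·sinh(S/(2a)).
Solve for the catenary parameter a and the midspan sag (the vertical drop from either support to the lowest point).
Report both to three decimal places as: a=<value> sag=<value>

a=23.436 sag=24.829

seed: a₀ = √(S³/(24(L−S))) = √(63.305³/(24·21.080)) = 22.393197
iter 1: u=1.413487  f(a)=+2.209e+00  f'(a)=-2.287e+00  a ← 22.393197 − (+2.209e+00/-2.287e+00) = 23.359137
iter 2: u=1.355037  f(a)=+1.510e-01  f'(a)=-1.984e+00  a ← 23.359137 − (+1.510e-01/-1.984e+00) = 23.435229
iter 3: u=1.350638  f(a)=+8.195e-04  f'(a)=-1.962e+00  a ← 23.435229 − (+8.195e-04/-1.962e+00) = 23.435647
iter 4: u=1.350613  f(a)=+2.444e-08  f'(a)=-1.962e+00  a ← 23.435647 − (+2.444e-08/-1.962e+00) = 23.435647
iter 5: u=1.350613  f(a)=+0.000e+00  f'(a)=-1.962e+00  a ← 23.435647 − (+0.000e+00/-1.962e+00) = 23.435647
converged: |Δa| < 1e-12 after 5 iterations
sag = a·(cosh(S/(2a)) − 1) = 23.435647·(cosh(1.350613) − 1) = 24.828591
T_max/T_min = cosh(S/(2a)) = 2.059437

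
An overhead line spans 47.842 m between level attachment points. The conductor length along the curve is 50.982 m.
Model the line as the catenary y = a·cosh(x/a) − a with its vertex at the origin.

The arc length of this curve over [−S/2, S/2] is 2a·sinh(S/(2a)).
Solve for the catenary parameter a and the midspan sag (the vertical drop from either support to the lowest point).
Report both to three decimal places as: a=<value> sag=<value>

seed: a₀ = √(S³/(24(L−S))) = √(47.842³/(24·3.140)) = 38.119180
iter 1: u=0.627532  f(a)=+6.241e-02  f'(a)=-1.713e-01  a ← 38.119180 − (+6.241e-02/-1.713e-01) = 38.483449
iter 2: u=0.621592  f(a)=+9.059e-04  f'(a)=-1.664e-01  a ← 38.483449 − (+9.059e-04/-1.664e-01) = 38.488894
iter 3: u=0.621504  f(a)=+1.971e-07  f'(a)=-1.663e-01  a ← 38.488894 − (+1.971e-07/-1.663e-01) = 38.488895
iter 4: u=0.621504  f(a)=+7.105e-15  f'(a)=-1.663e-01  a ← 38.488895 − (+7.105e-15/-1.663e-01) = 38.488895
converged: |Δa| < 1e-12 after 4 iterations
sag = a·(cosh(S/(2a)) − 1) = 38.488895·(cosh(0.621504) − 1) = 7.675876
T_max/T_min = cosh(S/(2a)) = 1.199431

a=38.489 sag=7.676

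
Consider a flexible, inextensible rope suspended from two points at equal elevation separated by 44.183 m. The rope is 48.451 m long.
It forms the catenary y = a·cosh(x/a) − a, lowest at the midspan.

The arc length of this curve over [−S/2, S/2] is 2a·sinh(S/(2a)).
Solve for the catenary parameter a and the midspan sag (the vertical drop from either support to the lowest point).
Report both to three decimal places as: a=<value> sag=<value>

seed: a₀ = √(S³/(24(L−S))) = √(44.183³/(24·4.268)) = 29.017833
iter 1: u=0.761308  f(a)=+1.254e-01  f'(a)=-3.116e-01  a ← 29.017833 − (+1.254e-01/-3.116e-01) = 29.420327
iter 2: u=0.750892  f(a)=+2.657e-03  f'(a)=-2.985e-01  a ← 29.420327 − (+2.657e-03/-2.985e-01) = 29.429228
iter 3: u=0.750665  f(a)=+1.250e-06  f'(a)=-2.982e-01  a ← 29.429228 − (+1.250e-06/-2.982e-01) = 29.429232
iter 4: u=0.750665  f(a)=+2.700e-13  f'(a)=-2.982e-01  a ← 29.429232 − (+2.700e-13/-2.982e-01) = 29.429232
converged: |Δa| < 1e-12 after 4 iterations
sag = a·(cosh(S/(2a)) − 1) = 29.429232·(cosh(0.750665) − 1) = 8.688409
T_max/T_min = cosh(S/(2a)) = 1.295231

a=29.429 sag=8.688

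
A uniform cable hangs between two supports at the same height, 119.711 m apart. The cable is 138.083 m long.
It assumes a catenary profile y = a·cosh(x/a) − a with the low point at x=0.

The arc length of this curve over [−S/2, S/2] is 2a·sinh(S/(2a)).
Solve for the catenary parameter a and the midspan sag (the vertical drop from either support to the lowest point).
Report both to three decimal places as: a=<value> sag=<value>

seed: a₀ = √(S³/(24(L−S))) = √(119.711³/(24·18.372)) = 62.375961
iter 1: u=0.959592  f(a)=+8.646e-01  f'(a)=-6.451e-01  a ← 62.375961 − (+8.646e-01/-6.451e-01) = 63.716228
iter 2: u=0.939407  f(a)=+2.865e-02  f'(a)=-6.030e-01  a ← 63.716228 − (+2.865e-02/-6.030e-01) = 63.763745
iter 3: u=0.938707  f(a)=+3.386e-05  f'(a)=-6.016e-01  a ← 63.763745 − (+3.386e-05/-6.016e-01) = 63.763802
iter 4: u=0.938707  f(a)=+4.741e-11  f'(a)=-6.016e-01  a ← 63.763802 − (+4.741e-11/-6.016e-01) = 63.763802
iter 5: u=0.938707  f(a)=-2.842e-14  f'(a)=-6.016e-01  a ← 63.763802 − (-2.842e-14/-6.016e-01) = 63.763802
converged: |Δa| < 1e-12 after 5 iterations
sag = a·(cosh(S/(2a)) − 1) = 63.763802·(cosh(0.938707) − 1) = 30.217851
T_max/T_min = cosh(S/(2a)) = 1.473903

a=63.764 sag=30.218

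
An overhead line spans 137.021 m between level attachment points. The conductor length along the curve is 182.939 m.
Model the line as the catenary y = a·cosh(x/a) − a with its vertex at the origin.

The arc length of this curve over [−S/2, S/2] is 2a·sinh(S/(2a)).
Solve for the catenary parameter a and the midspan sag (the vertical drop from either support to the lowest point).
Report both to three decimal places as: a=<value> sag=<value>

seed: a₀ = √(S³/(24(L−S))) = √(137.021³/(24·45.918)) = 48.315179
iter 1: u=1.417991  f(a)=+4.844e+00  f'(a)=-2.311e+00  a ← 48.315179 − (+4.844e+00/-2.311e+00) = 50.410686
iter 2: u=1.359047  f(a)=+3.329e-01  f'(a)=-2.004e+00  a ← 50.410686 − (+3.329e-01/-2.004e+00) = 50.576854
iter 3: u=1.354582  f(a)=+1.830e-03  f'(a)=-1.982e+00  a ← 50.576854 − (+1.830e-03/-1.982e+00) = 50.577778
iter 4: u=1.354557  f(a)=+5.594e-08  f'(a)=-1.982e+00  a ← 50.577778 − (+5.594e-08/-1.982e+00) = 50.577778
iter 5: u=1.354557  f(a)=+0.000e+00  f'(a)=-1.982e+00  a ← 50.577778 − (+0.000e+00/-1.982e+00) = 50.577778
converged: |Δa| < 1e-12 after 5 iterations
sag = a·(cosh(S/(2a)) − 1) = 50.577778·(cosh(1.354557) − 1) = 53.943900
T_max/T_min = cosh(S/(2a)) = 2.066553

a=50.578 sag=53.944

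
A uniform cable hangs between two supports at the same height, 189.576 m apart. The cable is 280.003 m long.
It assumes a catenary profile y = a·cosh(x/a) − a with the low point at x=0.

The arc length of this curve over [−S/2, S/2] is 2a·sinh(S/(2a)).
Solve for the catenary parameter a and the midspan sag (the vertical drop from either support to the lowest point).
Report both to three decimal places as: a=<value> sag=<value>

a=59.667 sag=92.519

seed: a₀ = √(S³/(24(L−S))) = √(189.576³/(24·90.427)) = 56.029965
iter 1: u=1.691738  f(a)=+1.386e+01  f'(a)=-4.251e+00  a ← 56.029965 − (+1.386e+01/-4.251e+00) = 59.289693
iter 2: u=1.598726  f(a)=+1.301e+00  f'(a)=-3.487e+00  a ← 59.289693 − (+1.301e+00/-3.487e+00) = 59.662892
iter 3: u=1.588726  f(a)=+1.410e-02  f'(a)=-3.412e+00  a ← 59.662892 − (+1.410e-02/-3.412e+00) = 59.667026
iter 4: u=1.588616  f(a)=+1.696e-06  f'(a)=-3.411e+00  a ← 59.667026 − (+1.696e-06/-3.411e+00) = 59.667026
iter 5: u=1.588616  f(a)=+5.684e-14  f'(a)=-3.411e+00  a ← 59.667026 − (+5.684e-14/-3.411e+00) = 59.667026
converged: |Δa| < 1e-12 after 5 iterations
sag = a·(cosh(S/(2a)) − 1) = 59.667026·(cosh(1.588616) − 1) = 92.518959
T_max/T_min = cosh(S/(2a)) = 2.550588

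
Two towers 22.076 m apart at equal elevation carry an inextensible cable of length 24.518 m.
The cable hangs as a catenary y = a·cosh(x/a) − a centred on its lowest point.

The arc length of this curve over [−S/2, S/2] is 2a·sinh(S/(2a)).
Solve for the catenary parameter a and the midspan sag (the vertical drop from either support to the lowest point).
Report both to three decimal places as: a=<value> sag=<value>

seed: a₀ = √(S³/(24(L−S))) = √(22.076³/(24·2.442)) = 13.548840
iter 1: u=0.814682  f(a)=+8.233e-02  f'(a)=-3.850e-01  a ← 13.548840 − (+8.233e-02/-3.850e-01) = 13.762703
iter 2: u=0.802023  f(a)=+1.990e-03  f'(a)=-3.666e-01  a ← 13.762703 − (+1.990e-03/-3.666e-01) = 13.768131
iter 3: u=0.801706  f(a)=+1.226e-06  f'(a)=-3.661e-01  a ← 13.768131 − (+1.226e-06/-3.661e-01) = 13.768134
iter 4: u=0.801706  f(a)=+4.654e-13  f'(a)=-3.661e-01  a ← 13.768134 − (+4.654e-13/-3.661e-01) = 13.768134
converged: |Δa| < 1e-12 after 4 iterations
sag = a·(cosh(S/(2a)) − 1) = 13.768134·(cosh(0.801706) − 1) = 4.666740
T_max/T_min = cosh(S/(2a)) = 1.338952

a=13.768 sag=4.667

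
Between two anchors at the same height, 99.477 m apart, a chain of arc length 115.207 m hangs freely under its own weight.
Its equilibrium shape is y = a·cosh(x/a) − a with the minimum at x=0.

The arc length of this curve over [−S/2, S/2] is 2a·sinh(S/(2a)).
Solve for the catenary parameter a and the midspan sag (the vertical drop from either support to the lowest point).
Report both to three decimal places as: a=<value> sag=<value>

a=52.233 sag=25.526

seed: a₀ = √(S³/(24(L−S))) = √(99.477³/(24·15.730)) = 51.063907
iter 1: u=0.974044  f(a)=+7.633e-01  f'(a)=-6.766e-01  a ← 51.063907 − (+7.633e-01/-6.766e-01) = 52.192089
iter 2: u=0.952989  f(a)=+2.603e-02  f'(a)=-6.311e-01  a ← 52.192089 − (+2.603e-02/-6.311e-01) = 52.233330
iter 3: u=0.952237  f(a)=+3.264e-05  f'(a)=-6.295e-01  a ← 52.233330 − (+3.264e-05/-6.295e-01) = 52.233382
iter 4: u=0.952236  f(a)=+5.144e-11  f'(a)=-6.295e-01  a ← 52.233382 − (+5.144e-11/-6.295e-01) = 52.233382
iter 5: u=0.952236  f(a)=+1.421e-14  f'(a)=-6.295e-01  a ← 52.233382 − (+1.421e-14/-6.295e-01) = 52.233382
converged: |Δa| < 1e-12 after 5 iterations
sag = a·(cosh(S/(2a)) − 1) = 52.233382·(cosh(0.952236) − 1) = 25.525794
T_max/T_min = cosh(S/(2a)) = 1.488687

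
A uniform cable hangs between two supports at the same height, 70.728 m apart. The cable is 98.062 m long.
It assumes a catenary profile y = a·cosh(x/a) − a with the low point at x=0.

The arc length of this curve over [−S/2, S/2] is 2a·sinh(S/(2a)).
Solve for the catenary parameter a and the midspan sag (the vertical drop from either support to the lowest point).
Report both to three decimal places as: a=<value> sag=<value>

seed: a₀ = √(S³/(24(L−S))) = √(70.728³/(24·27.334)) = 23.223616
iter 1: u=1.522760  f(a)=+3.350e+00  f'(a)=-2.947e+00  a ← 23.223616 − (+3.350e+00/-2.947e+00) = 24.360297
iter 2: u=1.451706  f(a)=+2.616e-01  f'(a)=-2.503e+00  a ← 24.360297 − (+2.616e-01/-2.503e+00) = 24.464825
iter 3: u=1.445504  f(a)=+1.895e-03  f'(a)=-2.467e+00  a ← 24.464825 − (+1.895e-03/-2.467e+00) = 24.465593
iter 4: u=1.445459  f(a)=+1.010e-07  f'(a)=-2.467e+00  a ← 24.465593 − (+1.010e-07/-2.467e+00) = 24.465593
iter 5: u=1.445459  f(a)=+0.000e+00  f'(a)=-2.467e+00  a ← 24.465593 − (+0.000e+00/-2.467e+00) = 24.465593
converged: |Δa| < 1e-12 after 5 iterations
sag = a·(cosh(S/(2a)) − 1) = 24.465593·(cosh(1.445459) − 1) = 30.330430
T_max/T_min = cosh(S/(2a)) = 2.239718

a=24.466 sag=30.330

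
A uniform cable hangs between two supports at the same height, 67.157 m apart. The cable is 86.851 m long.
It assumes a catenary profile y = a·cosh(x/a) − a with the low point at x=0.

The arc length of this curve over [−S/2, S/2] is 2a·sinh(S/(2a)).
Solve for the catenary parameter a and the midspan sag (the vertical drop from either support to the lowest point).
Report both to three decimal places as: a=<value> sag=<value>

seed: a₀ = √(S³/(24(L−S))) = √(67.157³/(24·19.694)) = 25.314208
iter 1: u=1.326469  f(a)=+1.807e+00  f'(a)=-1.848e+00  a ← 25.314208 − (+1.807e+00/-1.848e+00) = 26.292270
iter 2: u=1.277124  f(a)=+1.100e-01  f'(a)=-1.629e+00  a ← 26.292270 − (+1.100e-01/-1.629e+00) = 26.359807
iter 3: u=1.273852  f(a)=+4.661e-04  f'(a)=-1.615e+00  a ← 26.359807 − (+4.661e-04/-1.615e+00) = 26.360095
iter 4: u=1.273838  f(a)=+8.448e-09  f'(a)=-1.615e+00  a ← 26.360095 − (+8.448e-09/-1.615e+00) = 26.360095
iter 5: u=1.273838  f(a)=+2.842e-14  f'(a)=-1.615e+00  a ← 26.360095 − (+2.842e-14/-1.615e+00) = 26.360095
converged: |Δa| < 1e-12 after 5 iterations
sag = a·(cosh(S/(2a)) − 1) = 26.360095·(cosh(1.273838) − 1) = 24.439793
T_max/T_min = cosh(S/(2a)) = 1.927151

a=26.360 sag=24.440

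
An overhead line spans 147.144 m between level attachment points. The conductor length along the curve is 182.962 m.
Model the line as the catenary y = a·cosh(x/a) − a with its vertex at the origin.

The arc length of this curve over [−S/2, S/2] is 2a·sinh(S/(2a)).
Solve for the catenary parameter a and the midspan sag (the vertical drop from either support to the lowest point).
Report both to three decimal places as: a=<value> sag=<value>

a=62.986 sag=48.081

seed: a₀ = √(S³/(24(L−S))) = √(147.144³/(24·35.818)) = 60.877604
iter 1: u=1.208523  f(a)=+2.708e+00  f'(a)=-1.358e+00  a ← 60.877604 − (+2.708e+00/-1.358e+00) = 62.872371
iter 2: u=1.170180  f(a)=+1.388e-01  f'(a)=-1.222e+00  a ← 62.872371 − (+1.388e-01/-1.222e+00) = 62.985987
iter 3: u=1.168069  f(a)=+4.083e-04  f'(a)=-1.215e+00  a ← 62.985987 − (+4.083e-04/-1.215e+00) = 62.986323
iter 4: u=1.168063  f(a)=+3.555e-09  f'(a)=-1.215e+00  a ← 62.986323 − (+3.555e-09/-1.215e+00) = 62.986323
iter 5: u=1.168063  f(a)=+0.000e+00  f'(a)=-1.215e+00  a ← 62.986323 − (+0.000e+00/-1.215e+00) = 62.986323
converged: |Δa| < 1e-12 after 5 iterations
sag = a·(cosh(S/(2a)) − 1) = 62.986323·(cosh(1.168063) − 1) = 48.081450
T_max/T_min = cosh(S/(2a)) = 1.763363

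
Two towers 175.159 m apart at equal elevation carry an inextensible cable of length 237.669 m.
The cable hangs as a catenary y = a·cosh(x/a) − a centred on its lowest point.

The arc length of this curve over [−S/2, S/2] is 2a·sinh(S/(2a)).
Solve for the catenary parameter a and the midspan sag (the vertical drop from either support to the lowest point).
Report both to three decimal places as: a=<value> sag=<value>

a=62.823 sag=71.596

seed: a₀ = √(S³/(24(L−S))) = √(175.159³/(24·62.510)) = 59.850573
iter 1: u=1.463303  f(a)=+7.044e+00  f'(a)=-2.572e+00  a ← 59.850573 − (+7.044e+00/-2.572e+00) = 62.589585
iter 2: u=1.399266  f(a)=+5.124e-01  f'(a)=-2.210e+00  a ← 62.589585 − (+5.124e-01/-2.210e+00) = 62.821445
iter 3: u=1.394102  f(a)=+3.182e-03  f'(a)=-2.183e+00  a ← 62.821445 − (+3.182e-03/-2.183e+00) = 62.822903
iter 4: u=1.394070  f(a)=+1.244e-07  f'(a)=-2.182e+00  a ← 62.822903 − (+1.244e-07/-2.182e+00) = 62.822903
iter 5: u=1.394070  f(a)=+0.000e+00  f'(a)=-2.182e+00  a ← 62.822903 − (+0.000e+00/-2.182e+00) = 62.822903
converged: |Δa| < 1e-12 after 5 iterations
sag = a·(cosh(S/(2a)) − 1) = 62.822903·(cosh(1.394070) − 1) = 71.595680
T_max/T_min = cosh(S/(2a)) = 2.139643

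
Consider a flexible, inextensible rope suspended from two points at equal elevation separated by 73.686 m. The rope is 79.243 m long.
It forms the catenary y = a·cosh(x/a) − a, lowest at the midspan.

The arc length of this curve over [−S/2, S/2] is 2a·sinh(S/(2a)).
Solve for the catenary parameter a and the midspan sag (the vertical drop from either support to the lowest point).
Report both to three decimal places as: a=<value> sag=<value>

a=55.380 sag=12.714

seed: a₀ = √(S³/(24(L−S))) = √(73.686³/(24·5.557)) = 54.771124
iter 1: u=0.672672  f(a)=+1.271e-01  f'(a)=-2.122e-01  a ← 54.771124 − (+1.271e-01/-2.122e-01) = 55.369888
iter 2: u=0.665398  f(a)=+2.114e-03  f'(a)=-2.052e-01  a ← 55.369888 − (+2.114e-03/-2.052e-01) = 55.380188
iter 3: u=0.665274  f(a)=+6.070e-07  f'(a)=-2.051e-01  a ← 55.380188 − (+6.070e-07/-2.051e-01) = 55.380191
iter 4: u=0.665274  f(a)=+5.684e-14  f'(a)=-2.051e-01  a ← 55.380191 − (+5.684e-14/-2.051e-01) = 55.380191
converged: |Δa| < 1e-12 after 4 iterations
sag = a·(cosh(S/(2a)) − 1) = 55.380191·(cosh(0.665274) − 1) = 12.714073
T_max/T_min = cosh(S/(2a)) = 1.229578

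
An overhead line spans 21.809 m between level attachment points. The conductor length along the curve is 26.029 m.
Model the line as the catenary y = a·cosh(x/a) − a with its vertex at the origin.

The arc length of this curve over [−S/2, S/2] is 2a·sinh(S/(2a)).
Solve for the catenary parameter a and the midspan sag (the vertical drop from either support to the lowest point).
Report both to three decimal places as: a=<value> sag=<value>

a=10.402 sag=6.259

seed: a₀ = √(S³/(24(L−S))) = √(21.809³/(24·4.220)) = 10.120263
iter 1: u=1.077492  f(a)=+2.519e-01  f'(a)=-9.349e-01  a ← 10.120263 − (+2.519e-01/-9.349e-01) = 10.389652
iter 2: u=1.049554  f(a)=+1.041e-02  f'(a)=-8.591e-01  a ← 10.389652 − (+1.041e-02/-8.591e-01) = 10.401765
iter 3: u=1.048332  f(a)=+1.946e-05  f'(a)=-8.559e-01  a ← 10.401765 − (+1.946e-05/-8.559e-01) = 10.401788
iter 4: u=1.048329  f(a)=+6.836e-11  f'(a)=-8.559e-01  a ← 10.401788 − (+6.836e-11/-8.559e-01) = 10.401788
iter 5: u=1.048329  f(a)=-3.553e-15  f'(a)=-8.559e-01  a ← 10.401788 − (-3.553e-15/-8.559e-01) = 10.401788
converged: |Δa| < 1e-12 after 5 iterations
sag = a·(cosh(S/(2a)) − 1) = 10.401788·(cosh(1.048329) − 1) = 6.258776
T_max/T_min = cosh(S/(2a)) = 1.601702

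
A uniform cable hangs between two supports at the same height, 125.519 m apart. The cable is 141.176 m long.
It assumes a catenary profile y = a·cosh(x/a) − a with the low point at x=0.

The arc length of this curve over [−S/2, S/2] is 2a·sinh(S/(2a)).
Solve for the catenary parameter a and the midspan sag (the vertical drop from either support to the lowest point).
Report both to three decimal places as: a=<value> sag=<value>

a=73.864 sag=28.305

seed: a₀ = √(S³/(24(L−S))) = √(125.519³/(24·15.657)) = 72.544470
iter 1: u=0.865118  f(a)=+5.965e-01  f'(a)=-4.648e-01  a ← 72.544470 − (+5.965e-01/-4.648e-01) = 73.827631
iter 2: u=0.850081  f(a)=+1.619e-02  f'(a)=-4.399e-01  a ← 73.827631 − (+1.619e-02/-4.399e-01) = 73.864442
iter 3: u=0.849658  f(a)=+1.267e-05  f'(a)=-4.392e-01  a ← 73.864442 − (+1.267e-05/-4.392e-01) = 73.864471
iter 4: u=0.849657  f(a)=+7.788e-12  f'(a)=-4.392e-01  a ← 73.864471 − (+7.788e-12/-4.392e-01) = 73.864471
converged: |Δa| < 1e-12 after 4 iterations
sag = a·(cosh(S/(2a)) − 1) = 73.864471·(cosh(0.849657) − 1) = 28.305123
T_max/T_min = cosh(S/(2a)) = 1.383203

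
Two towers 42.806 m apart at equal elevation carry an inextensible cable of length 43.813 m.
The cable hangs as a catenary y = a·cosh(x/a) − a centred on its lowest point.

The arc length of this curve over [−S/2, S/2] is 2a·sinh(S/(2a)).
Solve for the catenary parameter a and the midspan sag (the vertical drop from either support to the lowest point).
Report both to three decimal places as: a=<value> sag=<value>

seed: a₀ = √(S³/(24(L−S))) = √(42.806³/(24·1.007)) = 56.968740
iter 1: u=0.375697  f(a)=+7.131e-03  f'(a)=-3.585e-02  a ← 56.968740 − (+7.131e-03/-3.585e-02) = 57.167622
iter 2: u=0.374390  f(a)=+3.751e-05  f'(a)=-3.548e-02  a ← 57.167622 − (+3.751e-05/-3.548e-02) = 57.168679
iter 3: u=0.374383  f(a)=+1.050e-09  f'(a)=-3.548e-02  a ← 57.168679 − (+1.050e-09/-3.548e-02) = 57.168679
iter 4: u=0.374383  f(a)=+0.000e+00  f'(a)=-3.548e-02  a ← 57.168679 − (+0.000e+00/-3.548e-02) = 57.168679
converged: |Δa| < 1e-12 after 4 iterations
sag = a·(cosh(S/(2a)) − 1) = 57.168679·(cosh(0.374383) − 1) = 4.053479
T_max/T_min = cosh(S/(2a)) = 1.070904

a=57.169 sag=4.053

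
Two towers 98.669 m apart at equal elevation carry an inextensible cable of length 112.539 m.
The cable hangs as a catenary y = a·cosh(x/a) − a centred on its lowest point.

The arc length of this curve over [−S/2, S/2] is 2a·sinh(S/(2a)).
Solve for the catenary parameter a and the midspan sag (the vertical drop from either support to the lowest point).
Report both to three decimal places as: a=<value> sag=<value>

a=54.817 sag=23.740

seed: a₀ = √(S³/(24(L−S))) = √(98.669³/(24·13.870)) = 53.718916
iter 1: u=0.918382  f(a)=+5.968e-01  f'(a)=-5.613e-01  a ← 53.718916 − (+5.968e-01/-5.613e-01) = 54.782204
iter 2: u=0.900557  f(a)=+1.818e-02  f'(a)=-5.276e-01  a ← 54.782204 − (+1.818e-02/-5.276e-01) = 54.816665
iter 3: u=0.899991  f(a)=+1.804e-05  f'(a)=-5.265e-01  a ← 54.816665 − (+1.804e-05/-5.265e-01) = 54.816699
iter 4: u=0.899990  f(a)=+1.778e-11  f'(a)=-5.265e-01  a ← 54.816699 − (+1.778e-11/-5.265e-01) = 54.816699
converged: |Δa| < 1e-12 after 4 iterations
sag = a·(cosh(S/(2a)) − 1) = 54.816699·(cosh(0.899990) − 1) = 23.739823
T_max/T_min = cosh(S/(2a)) = 1.433076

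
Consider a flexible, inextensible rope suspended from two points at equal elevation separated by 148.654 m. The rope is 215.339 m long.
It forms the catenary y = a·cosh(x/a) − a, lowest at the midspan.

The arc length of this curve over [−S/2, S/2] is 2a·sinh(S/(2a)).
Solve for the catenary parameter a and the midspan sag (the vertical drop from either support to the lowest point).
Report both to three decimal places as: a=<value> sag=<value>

seed: a₀ = √(S³/(24(L−S))) = √(148.654³/(24·66.685)) = 45.304903
iter 1: u=1.640595  f(a)=+9.571e+00  f'(a)=-3.816e+00  a ← 45.304903 − (+9.571e+00/-3.816e+00) = 47.812975
iter 2: u=1.554536  f(a)=+8.523e-01  f'(a)=-3.164e+00  a ← 47.812975 − (+8.523e-01/-3.164e+00) = 48.082328
iter 3: u=1.545828  f(a)=+8.218e-03  f'(a)=-3.104e+00  a ← 48.082328 − (+8.218e-03/-3.104e+00) = 48.084976
iter 4: u=1.545743  f(a)=+7.802e-07  f'(a)=-3.103e+00  a ← 48.084976 − (+7.802e-07/-3.103e+00) = 48.084976
iter 5: u=1.545743  f(a)=+2.842e-14  f'(a)=-3.103e+00  a ← 48.084976 − (+2.842e-14/-3.103e+00) = 48.084976
converged: |Δa| < 1e-12 after 5 iterations
sag = a·(cosh(S/(2a)) − 1) = 48.084976·(cosh(1.545743) − 1) = 69.834005
T_max/T_min = cosh(S/(2a)) = 2.452304

a=48.085 sag=69.834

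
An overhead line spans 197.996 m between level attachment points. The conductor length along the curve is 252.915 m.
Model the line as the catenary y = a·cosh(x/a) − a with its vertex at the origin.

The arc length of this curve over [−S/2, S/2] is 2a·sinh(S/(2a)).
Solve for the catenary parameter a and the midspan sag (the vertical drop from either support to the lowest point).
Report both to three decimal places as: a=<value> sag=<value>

seed: a₀ = √(S³/(24(L−S))) = √(197.996³/(24·54.919)) = 76.739275
iter 1: u=1.290056  f(a)=+4.755e+00  f'(a)=-1.684e+00  a ← 76.739275 − (+4.755e+00/-1.684e+00) = 79.562863
iter 2: u=1.244274  f(a)=+2.751e-01  f'(a)=-1.494e+00  a ← 79.562863 − (+2.751e-01/-1.494e+00) = 79.746917
iter 3: u=1.241402  f(a)=+1.045e-03  f'(a)=-1.483e+00  a ← 79.746917 − (+1.045e-03/-1.483e+00) = 79.747622
iter 4: u=1.241391  f(a)=+1.522e-08  f'(a)=-1.483e+00  a ← 79.747622 − (+1.522e-08/-1.483e+00) = 79.747622
iter 5: u=1.241391  f(a)=+5.684e-14  f'(a)=-1.483e+00  a ← 79.747622 − (+5.684e-14/-1.483e+00) = 79.747622
converged: |Δa| < 1e-12 after 5 iterations
sag = a·(cosh(S/(2a)) − 1) = 79.747622·(cosh(1.241391) − 1) = 69.755497
T_max/T_min = cosh(S/(2a)) = 1.874703

a=79.748 sag=69.755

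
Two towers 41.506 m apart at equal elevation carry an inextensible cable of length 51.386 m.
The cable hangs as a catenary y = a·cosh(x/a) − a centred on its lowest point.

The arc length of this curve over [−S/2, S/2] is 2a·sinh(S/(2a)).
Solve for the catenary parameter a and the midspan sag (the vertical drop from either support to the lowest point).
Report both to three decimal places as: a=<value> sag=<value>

seed: a₀ = √(S³/(24(L−S))) = √(41.506³/(24·9.880)) = 17.365298
iter 1: u=1.195085  f(a)=+7.300e-01  f'(a)=-1.309e+00  a ← 17.365298 − (+7.300e-01/-1.309e+00) = 17.923018
iter 2: u=1.157896  f(a)=+3.664e-02  f'(a)=-1.181e+00  a ← 17.923018 − (+3.664e-02/-1.181e+00) = 17.954060
iter 3: u=1.155895  f(a)=+1.031e-04  f'(a)=-1.174e+00  a ← 17.954060 − (+1.031e-04/-1.174e+00) = 17.954147
iter 4: u=1.155889  f(a)=+8.221e-10  f'(a)=-1.174e+00  a ← 17.954147 − (+8.221e-10/-1.174e+00) = 17.954147
iter 5: u=1.155889  f(a)=+0.000e+00  f'(a)=-1.174e+00  a ← 17.954147 − (+0.000e+00/-1.174e+00) = 17.954147
converged: |Δa| < 1e-12 after 5 iterations
sag = a·(cosh(S/(2a)) − 1) = 17.954147·(cosh(1.155889) − 1) = 13.390416
T_max/T_min = cosh(S/(2a)) = 1.745812

a=17.954 sag=13.390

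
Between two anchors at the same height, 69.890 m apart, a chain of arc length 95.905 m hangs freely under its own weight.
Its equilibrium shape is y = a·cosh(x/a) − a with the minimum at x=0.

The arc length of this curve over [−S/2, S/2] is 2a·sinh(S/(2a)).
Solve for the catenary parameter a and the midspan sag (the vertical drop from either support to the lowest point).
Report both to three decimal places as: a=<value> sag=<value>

a=24.591 sag=29.299

seed: a₀ = √(S³/(24(L−S))) = √(69.890³/(24·26.015)) = 23.383258
iter 1: u=1.494445  f(a)=+3.064e+00  f'(a)=-2.763e+00  a ← 23.383258 − (+3.064e+00/-2.763e+00) = 24.492204
iter 2: u=1.426781  f(a)=+2.315e-01  f'(a)=-2.360e+00  a ← 24.492204 − (+2.315e-01/-2.360e+00) = 24.590278
iter 3: u=1.421090  f(a)=+1.559e-03  f'(a)=-2.329e+00  a ← 24.590278 − (+1.559e-03/-2.329e+00) = 24.590948
iter 4: u=1.421051  f(a)=+7.182e-08  f'(a)=-2.328e+00  a ← 24.590948 − (+7.182e-08/-2.328e+00) = 24.590948
iter 5: u=1.421051  f(a)=+0.000e+00  f'(a)=-2.328e+00  a ← 24.590948 − (+0.000e+00/-2.328e+00) = 24.590948
converged: |Δa| < 1e-12 after 5 iterations
sag = a·(cosh(S/(2a)) − 1) = 24.590948·(cosh(1.421051) − 1) = 29.299283
T_max/T_min = cosh(S/(2a)) = 2.191466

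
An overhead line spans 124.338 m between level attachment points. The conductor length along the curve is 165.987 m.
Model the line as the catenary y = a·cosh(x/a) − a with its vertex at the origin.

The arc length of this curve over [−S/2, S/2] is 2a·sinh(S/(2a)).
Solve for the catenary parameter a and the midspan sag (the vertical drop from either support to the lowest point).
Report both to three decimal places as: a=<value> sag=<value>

seed: a₀ = √(S³/(24(L−S))) = √(124.338³/(24·41.649)) = 43.852858
iter 1: u=1.417673  f(a)=+4.391e+00  f'(a)=-2.310e+00  a ← 43.852858 − (+4.391e+00/-2.310e+00) = 45.754094
iter 2: u=1.358764  f(a)=+3.017e-01  f'(a)=-2.002e+00  a ← 45.754094 − (+3.017e-01/-2.002e+00) = 45.904787
iter 3: u=1.354303  f(a)=+1.657e-03  f'(a)=-1.980e+00  a ← 45.904787 − (+1.657e-03/-1.980e+00) = 45.905623
iter 4: u=1.354279  f(a)=+5.057e-08  f'(a)=-1.980e+00  a ← 45.905623 − (+5.057e-08/-1.980e+00) = 45.905623
iter 5: u=1.354279  f(a)=+0.000e+00  f'(a)=-1.980e+00  a ← 45.905623 − (+0.000e+00/-1.980e+00) = 45.905623
converged: |Δa| < 1e-12 after 5 iterations
sag = a·(cosh(S/(2a)) − 1) = 45.905623·(cosh(1.354279) − 1) = 48.937654
T_max/T_min = cosh(S/(2a)) = 2.066049

a=45.906 sag=48.938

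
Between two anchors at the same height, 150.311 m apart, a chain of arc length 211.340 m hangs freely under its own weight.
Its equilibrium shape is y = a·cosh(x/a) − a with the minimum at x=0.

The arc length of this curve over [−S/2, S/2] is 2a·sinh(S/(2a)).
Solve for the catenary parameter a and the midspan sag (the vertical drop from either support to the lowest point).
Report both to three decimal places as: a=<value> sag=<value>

seed: a₀ = √(S³/(24(L−S))) = √(150.311³/(24·61.029)) = 48.151786
iter 1: u=1.560804  f(a)=+7.880e+00  f'(a)=-3.209e+00  a ← 48.151786 − (+7.880e+00/-3.209e+00) = 50.607611
iter 2: u=1.485063  f(a)=+6.430e-01  f'(a)=-2.705e+00  a ← 50.607611 − (+6.430e-01/-2.705e+00) = 50.845344
iter 3: u=1.478120  f(a)=+5.121e-03  f'(a)=-2.662e+00  a ← 50.845344 − (+5.121e-03/-2.662e+00) = 50.847268
iter 4: u=1.478064  f(a)=+3.306e-07  f'(a)=-2.661e+00  a ← 50.847268 − (+3.306e-07/-2.661e+00) = 50.847269
iter 5: u=1.478064  f(a)=+2.842e-14  f'(a)=-2.661e+00  a ← 50.847269 − (+2.842e-14/-2.661e+00) = 50.847269
converged: |Δa| < 1e-12 after 5 iterations
sag = a·(cosh(S/(2a)) − 1) = 50.847269·(cosh(1.478064) − 1) = 66.419920
T_max/T_min = cosh(S/(2a)) = 2.306263

a=50.847 sag=66.420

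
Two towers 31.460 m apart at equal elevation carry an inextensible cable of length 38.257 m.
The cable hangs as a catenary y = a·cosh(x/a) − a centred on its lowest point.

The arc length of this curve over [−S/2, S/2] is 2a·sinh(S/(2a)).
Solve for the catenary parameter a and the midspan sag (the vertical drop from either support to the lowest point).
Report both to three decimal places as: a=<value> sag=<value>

seed: a₀ = √(S³/(24(L−S))) = √(31.460³/(24·6.797)) = 13.815730
iter 1: u=1.138557  f(a)=+4.544e-01  f'(a)=-1.118e+00  a ← 13.815730 − (+4.544e-01/-1.118e+00) = 14.222330
iter 2: u=1.106007  f(a)=+2.083e-02  f'(a)=-1.017e+00  a ← 14.222330 − (+2.083e-02/-1.017e+00) = 14.242809
iter 3: u=1.104417  f(a)=+4.844e-05  f'(a)=-1.012e+00  a ← 14.242809 − (+4.844e-05/-1.012e+00) = 14.242857
iter 4: u=1.104413  f(a)=+2.633e-10  f'(a)=-1.012e+00  a ← 14.242857 − (+2.633e-10/-1.012e+00) = 14.242857
iter 5: u=1.104413  f(a)=+0.000e+00  f'(a)=-1.012e+00  a ← 14.242857 − (+0.000e+00/-1.012e+00) = 14.242857
converged: |Δa| < 1e-12 after 5 iterations
sag = a·(cosh(S/(2a)) − 1) = 14.242857·(cosh(1.104413) − 1) = 9.605801
T_max/T_min = cosh(S/(2a)) = 1.674429

a=14.243 sag=9.606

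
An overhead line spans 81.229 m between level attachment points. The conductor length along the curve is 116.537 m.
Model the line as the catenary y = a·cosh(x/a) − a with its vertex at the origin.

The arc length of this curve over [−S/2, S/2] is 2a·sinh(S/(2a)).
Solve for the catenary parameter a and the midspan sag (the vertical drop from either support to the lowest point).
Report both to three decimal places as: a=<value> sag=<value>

seed: a₀ = √(S³/(24(L−S))) = √(81.229³/(24·35.308)) = 25.149218
iter 1: u=1.614941  f(a)=+4.901e+00  f'(a)=-3.612e+00  a ← 25.149218 − (+4.901e+00/-3.612e+00) = 26.506089
iter 2: u=1.532271  f(a)=+4.246e-01  f'(a)=-3.011e+00  a ← 26.506089 − (+4.246e-01/-3.011e+00) = 26.647103
iter 3: u=1.524162  f(a)=+3.854e-03  f'(a)=-2.956e+00  a ← 26.647103 − (+3.854e-03/-2.956e+00) = 26.648407
iter 4: u=1.524087  f(a)=+3.240e-07  f'(a)=-2.956e+00  a ← 26.648407 − (+3.240e-07/-2.956e+00) = 26.648407
iter 5: u=1.524087  f(a)=+4.263e-14  f'(a)=-2.956e+00  a ← 26.648407 − (+4.263e-14/-2.956e+00) = 26.648407
converged: |Δa| < 1e-12 after 5 iterations
sag = a·(cosh(S/(2a)) − 1) = 26.648407·(cosh(1.524087) − 1) = 37.424643
T_max/T_min = cosh(S/(2a)) = 2.404386

a=26.648 sag=37.425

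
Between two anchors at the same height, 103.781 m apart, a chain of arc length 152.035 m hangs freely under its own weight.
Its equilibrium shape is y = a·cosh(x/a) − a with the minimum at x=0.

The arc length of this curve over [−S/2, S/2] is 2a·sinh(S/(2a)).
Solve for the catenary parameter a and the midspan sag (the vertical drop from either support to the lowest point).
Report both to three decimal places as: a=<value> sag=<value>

a=33.037 sag=49.849

seed: a₀ = √(S³/(24(L−S))) = √(103.781³/(24·48.254)) = 31.067370
iter 1: u=1.670257  f(a)=+7.196e+00  f'(a)=-4.064e+00  a ← 31.067370 − (+7.196e+00/-4.064e+00) = 32.837979
iter 2: u=1.580198  f(a)=+6.610e-01  f'(a)=-3.349e+00  a ← 32.837979 − (+6.610e-01/-3.349e+00) = 33.035365
iter 3: u=1.570756  f(a)=+6.824e-03  f'(a)=-3.280e+00  a ← 33.035365 − (+6.824e-03/-3.280e+00) = 33.037446
iter 4: u=1.570657  f(a)=+7.438e-07  f'(a)=-3.279e+00  a ← 33.037446 − (+7.438e-07/-3.279e+00) = 33.037446
iter 5: u=1.570657  f(a)=+0.000e+00  f'(a)=-3.279e+00  a ← 33.037446 − (+0.000e+00/-3.279e+00) = 33.037446
converged: |Δa| < 1e-12 after 5 iterations
sag = a·(cosh(S/(2a)) − 1) = 33.037446·(cosh(1.570657) − 1) = 49.848820
T_max/T_min = cosh(S/(2a)) = 2.508858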